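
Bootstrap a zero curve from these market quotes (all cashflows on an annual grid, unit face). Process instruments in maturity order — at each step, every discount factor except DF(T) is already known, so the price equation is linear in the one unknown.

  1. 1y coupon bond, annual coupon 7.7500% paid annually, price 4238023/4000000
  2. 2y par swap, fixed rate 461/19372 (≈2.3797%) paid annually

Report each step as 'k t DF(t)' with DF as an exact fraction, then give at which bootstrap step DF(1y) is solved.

step 1 [1y] bond c/1=31/400: DF=(4238023/4000000 − 31/400·(0))/(1+31/400) = 9833/10000 ≈ 0.983300
step 2 [2y] swap r/1=461/19372: DF=(1 − 461/19372·(0.983300))/(1+461/19372) = 9539/10000 ≈ 0.953900

1 1 9833/10000
2 2 9539/10000
DF(1y) is solved at step 1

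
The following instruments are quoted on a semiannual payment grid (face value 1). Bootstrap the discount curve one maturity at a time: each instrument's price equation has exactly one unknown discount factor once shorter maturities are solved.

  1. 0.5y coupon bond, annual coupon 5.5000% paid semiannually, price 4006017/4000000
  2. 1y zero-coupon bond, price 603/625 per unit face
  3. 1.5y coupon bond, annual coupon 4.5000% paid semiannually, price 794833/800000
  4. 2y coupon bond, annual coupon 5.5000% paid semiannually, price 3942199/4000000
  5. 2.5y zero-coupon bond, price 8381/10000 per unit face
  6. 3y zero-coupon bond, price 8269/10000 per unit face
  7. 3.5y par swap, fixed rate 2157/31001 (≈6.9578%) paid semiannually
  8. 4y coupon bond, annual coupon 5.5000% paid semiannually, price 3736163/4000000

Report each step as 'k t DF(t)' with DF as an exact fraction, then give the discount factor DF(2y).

1 1/2 9747/10000
2 1 603/625
3 3/2 929/1000
4 2 1103/1250
5 5/2 8381/10000
6 3 8269/10000
7 7/2 7843/10000
8 4 7431/10000
DF(2y) = 1103/1250 ≈ 0.882400

step 1 [0.5y] bond c/2=11/400: DF=(4006017/4000000 − 11/400·(0))/(1+11/400) = 9747/10000 ≈ 0.974700
step 2 [1y] zero: DF = P = 603/625 ≈ 0.964800
step 3 [1.5y] bond c/2=9/400: DF=(794833/800000 − 9/400·(0.974700+0.964800))/(1+9/400) = 929/1000 ≈ 0.929000
step 4 [2y] bond c/2=11/400: DF=(3942199/4000000 − 11/400·(0.974700+0.964800+0.929000))/(1+11/400) = 1103/1250 ≈ 0.882400
step 5 [2.5y] zero: DF = P = 8381/10000 ≈ 0.838100
step 6 [3y] zero: DF = P = 8269/10000 ≈ 0.826900
step 7 [3.5y] swap r/2=2157/62002: DF=(1 − 2157/62002·(0.974700+0.964800+0.929000+0.882400+0.838100+0.826900))/(1+2157/62002) = 7843/10000 ≈ 0.784300
step 8 [4y] bond c/2=11/400: DF=(3736163/4000000 − 11/400·(0.974700+0.964800+0.929000+0.882400+0.838100+0.826900+0.784300))/(1+11/400) = 7431/10000 ≈ 0.743100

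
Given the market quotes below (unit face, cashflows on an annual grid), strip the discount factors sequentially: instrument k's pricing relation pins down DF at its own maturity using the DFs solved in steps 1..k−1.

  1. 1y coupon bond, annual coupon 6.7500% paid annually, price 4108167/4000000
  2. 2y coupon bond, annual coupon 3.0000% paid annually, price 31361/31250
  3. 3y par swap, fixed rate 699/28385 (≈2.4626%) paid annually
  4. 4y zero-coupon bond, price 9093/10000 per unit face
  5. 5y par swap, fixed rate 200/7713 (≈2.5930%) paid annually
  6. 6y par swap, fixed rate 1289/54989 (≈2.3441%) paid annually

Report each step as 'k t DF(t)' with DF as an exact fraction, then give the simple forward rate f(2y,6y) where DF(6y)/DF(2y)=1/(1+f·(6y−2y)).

step 1 [1y] bond c/1=27/400: DF=(4108167/4000000 − 27/400·(0))/(1+27/400) = 9621/10000 ≈ 0.962100
step 2 [2y] bond c/1=3/100: DF=(31361/31250 − 3/100·(0.962100))/(1+3/100) = 9463/10000 ≈ 0.946300
step 3 [3y] swap r/1=699/28385: DF=(1 − 699/28385·(0.962100+0.946300))/(1+699/28385) = 9301/10000 ≈ 0.930100
step 4 [4y] zero: DF = P = 9093/10000 ≈ 0.909300
step 5 [5y] swap r/1=200/7713: DF=(1 − 200/7713·(0.962100+0.946300+0.930100+0.909300))/(1+200/7713) = 22/25 ≈ 0.880000
step 6 [6y] swap r/1=1289/54989: DF=(1 − 1289/54989·(0.962100+0.946300+0.930100+0.909300+0.880000))/(1+1289/54989) = 8711/10000 ≈ 0.871100

1 1 9621/10000
2 2 9463/10000
3 3 9301/10000
4 4 9093/10000
5 5 22/25
6 6 8711/10000
f(2y,6y) = ((9463/10000)/(8711/10000) − 1)/(4) = 188/8711 ≈ 2.1582%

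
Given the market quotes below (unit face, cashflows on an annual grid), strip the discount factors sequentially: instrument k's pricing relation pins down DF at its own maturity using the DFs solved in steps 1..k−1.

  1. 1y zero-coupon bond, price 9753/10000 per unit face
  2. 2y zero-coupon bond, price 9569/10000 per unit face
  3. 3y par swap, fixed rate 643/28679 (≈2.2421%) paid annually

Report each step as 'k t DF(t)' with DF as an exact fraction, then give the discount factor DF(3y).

1 1 9753/10000
2 2 9569/10000
3 3 9357/10000
DF(3y) = 9357/10000 ≈ 0.935700

step 1 [1y] zero: DF = P = 9753/10000 ≈ 0.975300
step 2 [2y] zero: DF = P = 9569/10000 ≈ 0.956900
step 3 [3y] swap r/1=643/28679: DF=(1 − 643/28679·(0.975300+0.956900))/(1+643/28679) = 9357/10000 ≈ 0.935700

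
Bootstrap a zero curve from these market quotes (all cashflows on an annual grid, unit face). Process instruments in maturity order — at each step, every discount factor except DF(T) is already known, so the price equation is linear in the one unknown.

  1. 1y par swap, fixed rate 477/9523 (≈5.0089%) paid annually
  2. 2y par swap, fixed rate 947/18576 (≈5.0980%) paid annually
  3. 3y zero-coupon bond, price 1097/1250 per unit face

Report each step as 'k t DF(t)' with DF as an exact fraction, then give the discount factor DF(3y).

step 1 [1y] swap r/1=477/9523: DF=(1 − 477/9523·(0))/(1+477/9523) = 9523/10000 ≈ 0.952300
step 2 [2y] swap r/1=947/18576: DF=(1 − 947/18576·(0.952300))/(1+947/18576) = 9053/10000 ≈ 0.905300
step 3 [3y] zero: DF = P = 1097/1250 ≈ 0.877600

1 1 9523/10000
2 2 9053/10000
3 3 1097/1250
DF(3y) = 1097/1250 ≈ 0.877600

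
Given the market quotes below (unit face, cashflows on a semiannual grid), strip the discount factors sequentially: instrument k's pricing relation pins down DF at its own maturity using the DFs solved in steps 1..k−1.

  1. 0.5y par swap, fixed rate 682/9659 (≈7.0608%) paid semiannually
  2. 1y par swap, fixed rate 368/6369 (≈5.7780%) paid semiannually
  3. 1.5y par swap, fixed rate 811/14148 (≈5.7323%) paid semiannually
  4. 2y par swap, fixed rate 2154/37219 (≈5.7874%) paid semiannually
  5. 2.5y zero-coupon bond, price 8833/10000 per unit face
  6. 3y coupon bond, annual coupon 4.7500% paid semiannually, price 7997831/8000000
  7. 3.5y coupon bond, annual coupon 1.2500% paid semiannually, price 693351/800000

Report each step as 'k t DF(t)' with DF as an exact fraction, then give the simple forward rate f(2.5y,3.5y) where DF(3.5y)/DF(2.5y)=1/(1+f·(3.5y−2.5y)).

1 1/2 9659/10000
2 1 1181/1250
3 3/2 9189/10000
4 2 8923/10000
5 5/2 8833/10000
6 3 8697/10000
7 7/2 8273/10000
f(2.5y,3.5y) = ((8833/10000)/(8273/10000) − 1)/(1) = 560/8273 ≈ 6.7690%

step 1 [0.5y] swap r/2=341/9659: DF=(1 − 341/9659·(0))/(1+341/9659) = 9659/10000 ≈ 0.965900
step 2 [1y] swap r/2=184/6369: DF=(1 − 184/6369·(0.965900))/(1+184/6369) = 1181/1250 ≈ 0.944800
step 3 [1.5y] swap r/2=811/28296: DF=(1 − 811/28296·(0.965900+0.944800))/(1+811/28296) = 9189/10000 ≈ 0.918900
step 4 [2y] swap r/2=1077/37219: DF=(1 − 1077/37219·(0.965900+0.944800+0.918900))/(1+1077/37219) = 8923/10000 ≈ 0.892300
step 5 [2.5y] zero: DF = P = 8833/10000 ≈ 0.883300
step 6 [3y] bond c/2=19/800: DF=(7997831/8000000 − 19/800·(0.965900+0.944800+0.918900+0.892300+0.883300))/(1+19/800) = 8697/10000 ≈ 0.869700
step 7 [3.5y] bond c/2=1/160: DF=(693351/800000 − 1/160·(0.965900+0.944800+0.918900+0.892300+0.883300+0.869700))/(1+1/160) = 8273/10000 ≈ 0.827300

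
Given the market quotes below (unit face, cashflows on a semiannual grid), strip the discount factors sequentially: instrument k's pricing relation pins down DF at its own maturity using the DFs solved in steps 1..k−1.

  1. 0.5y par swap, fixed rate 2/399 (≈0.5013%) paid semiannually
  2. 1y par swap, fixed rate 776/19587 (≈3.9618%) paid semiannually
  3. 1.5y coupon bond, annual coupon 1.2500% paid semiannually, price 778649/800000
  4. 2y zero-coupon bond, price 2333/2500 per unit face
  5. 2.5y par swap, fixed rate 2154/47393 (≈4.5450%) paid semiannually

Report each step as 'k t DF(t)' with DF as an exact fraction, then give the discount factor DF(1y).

step 1 [0.5y] swap r/2=1/399: DF=(1 − 1/399·(0))/(1+1/399) = 399/400 ≈ 0.997500
step 2 [1y] swap r/2=388/19587: DF=(1 − 388/19587·(0.997500))/(1+388/19587) = 2403/2500 ≈ 0.961200
step 3 [1.5y] bond c/2=1/160: DF=(778649/800000 − 1/160·(0.997500+0.961200))/(1+1/160) = 9551/10000 ≈ 0.955100
step 4 [2y] zero: DF = P = 2333/2500 ≈ 0.933200
step 5 [2.5y] swap r/2=1077/47393: DF=(1 − 1077/47393·(0.997500+0.961200+0.955100+0.933200))/(1+1077/47393) = 8923/10000 ≈ 0.892300

1 1/2 399/400
2 1 2403/2500
3 3/2 9551/10000
4 2 2333/2500
5 5/2 8923/10000
DF(1y) = 2403/2500 ≈ 0.961200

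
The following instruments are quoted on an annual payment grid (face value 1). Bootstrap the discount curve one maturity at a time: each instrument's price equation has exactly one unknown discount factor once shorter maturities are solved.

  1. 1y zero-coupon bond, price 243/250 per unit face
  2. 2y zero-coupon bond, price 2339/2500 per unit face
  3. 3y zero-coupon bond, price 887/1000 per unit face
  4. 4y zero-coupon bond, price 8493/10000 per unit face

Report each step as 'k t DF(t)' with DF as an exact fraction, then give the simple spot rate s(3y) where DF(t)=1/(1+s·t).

1 1 243/250
2 2 2339/2500
3 3 887/1000
4 4 8493/10000
s(3y) = (1/(887/1000) − 1)/(3) = 113/2661 ≈ 4.2465%

step 1 [1y] zero: DF = P = 243/250 ≈ 0.972000
step 2 [2y] zero: DF = P = 2339/2500 ≈ 0.935600
step 3 [3y] zero: DF = P = 887/1000 ≈ 0.887000
step 4 [4y] zero: DF = P = 8493/10000 ≈ 0.849300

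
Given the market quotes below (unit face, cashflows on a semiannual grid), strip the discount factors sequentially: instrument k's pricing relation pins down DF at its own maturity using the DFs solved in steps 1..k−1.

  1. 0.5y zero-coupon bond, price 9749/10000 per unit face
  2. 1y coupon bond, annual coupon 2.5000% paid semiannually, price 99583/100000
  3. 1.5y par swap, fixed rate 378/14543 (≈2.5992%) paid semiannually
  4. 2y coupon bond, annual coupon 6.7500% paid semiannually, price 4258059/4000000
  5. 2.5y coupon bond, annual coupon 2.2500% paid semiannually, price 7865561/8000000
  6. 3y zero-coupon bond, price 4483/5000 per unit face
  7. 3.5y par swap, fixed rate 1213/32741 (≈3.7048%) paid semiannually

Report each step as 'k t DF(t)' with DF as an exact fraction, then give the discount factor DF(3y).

1 1/2 9749/10000
2 1 1943/2000
3 3/2 4811/5000
4 2 2337/2500
5 5/2 1859/2000
6 3 4483/5000
7 7/2 8787/10000
DF(3y) = 4483/5000 ≈ 0.896600

step 1 [0.5y] zero: DF = P = 9749/10000 ≈ 0.974900
step 2 [1y] bond c/2=1/80: DF=(99583/100000 − 1/80·(0.974900))/(1+1/80) = 1943/2000 ≈ 0.971500
step 3 [1.5y] swap r/2=189/14543: DF=(1 − 189/14543·(0.974900+0.971500))/(1+189/14543) = 4811/5000 ≈ 0.962200
step 4 [2y] bond c/2=27/800: DF=(4258059/4000000 − 27/800·(0.974900+0.971500+0.962200))/(1+27/800) = 2337/2500 ≈ 0.934800
step 5 [2.5y] bond c/2=9/800: DF=(7865561/8000000 − 9/800·(0.974900+0.971500+0.962200+0.934800))/(1+9/800) = 1859/2000 ≈ 0.929500
step 6 [3y] zero: DF = P = 4483/5000 ≈ 0.896600
step 7 [3.5y] swap r/2=1213/65482: DF=(1 − 1213/65482·(0.974900+0.971500+0.962200+0.934800+0.929500+0.896600))/(1+1213/65482) = 8787/10000 ≈ 0.878700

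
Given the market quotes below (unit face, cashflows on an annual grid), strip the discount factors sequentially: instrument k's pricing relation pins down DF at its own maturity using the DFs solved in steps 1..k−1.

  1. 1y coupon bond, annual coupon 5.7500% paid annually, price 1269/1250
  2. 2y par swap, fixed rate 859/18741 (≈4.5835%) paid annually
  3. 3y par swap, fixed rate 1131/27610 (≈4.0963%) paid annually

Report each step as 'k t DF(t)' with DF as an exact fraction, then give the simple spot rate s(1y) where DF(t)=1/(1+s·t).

1 1 24/25
2 2 9141/10000
3 3 8869/10000
s(1y) = (1/(24/25) − 1)/(1) = 1/24 ≈ 4.1667%

step 1 [1y] bond c/1=23/400: DF=(1269/1250 − 23/400·(0))/(1+23/400) = 24/25 ≈ 0.960000
step 2 [2y] swap r/1=859/18741: DF=(1 − 859/18741·(0.960000))/(1+859/18741) = 9141/10000 ≈ 0.914100
step 3 [3y] swap r/1=1131/27610: DF=(1 − 1131/27610·(0.960000+0.914100))/(1+1131/27610) = 8869/10000 ≈ 0.886900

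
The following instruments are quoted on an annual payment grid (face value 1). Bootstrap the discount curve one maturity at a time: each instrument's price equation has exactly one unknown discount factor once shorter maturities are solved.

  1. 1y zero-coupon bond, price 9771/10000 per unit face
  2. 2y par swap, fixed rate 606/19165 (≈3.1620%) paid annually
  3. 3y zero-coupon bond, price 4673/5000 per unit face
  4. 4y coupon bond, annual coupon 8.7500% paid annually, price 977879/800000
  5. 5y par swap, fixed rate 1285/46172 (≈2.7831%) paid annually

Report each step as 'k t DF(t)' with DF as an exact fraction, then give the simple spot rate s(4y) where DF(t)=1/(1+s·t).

step 1 [1y] zero: DF = P = 9771/10000 ≈ 0.977100
step 2 [2y] swap r/1=606/19165: DF=(1 − 606/19165·(0.977100))/(1+606/19165) = 4697/5000 ≈ 0.939400
step 3 [3y] zero: DF = P = 4673/5000 ≈ 0.934600
step 4 [4y] bond c/1=7/80: DF=(977879/800000 − 7/80·(0.977100+0.939400+0.934600))/(1+7/80) = 4473/5000 ≈ 0.894600
step 5 [5y] swap r/1=1285/46172: DF=(1 − 1285/46172·(0.977100+0.939400+0.934600+0.894600))/(1+1285/46172) = 1743/2000 ≈ 0.871500

1 1 9771/10000
2 2 4697/5000
3 3 4673/5000
4 4 4473/5000
5 5 1743/2000
s(4y) = (1/(4473/5000) − 1)/(4) = 527/17892 ≈ 2.9455%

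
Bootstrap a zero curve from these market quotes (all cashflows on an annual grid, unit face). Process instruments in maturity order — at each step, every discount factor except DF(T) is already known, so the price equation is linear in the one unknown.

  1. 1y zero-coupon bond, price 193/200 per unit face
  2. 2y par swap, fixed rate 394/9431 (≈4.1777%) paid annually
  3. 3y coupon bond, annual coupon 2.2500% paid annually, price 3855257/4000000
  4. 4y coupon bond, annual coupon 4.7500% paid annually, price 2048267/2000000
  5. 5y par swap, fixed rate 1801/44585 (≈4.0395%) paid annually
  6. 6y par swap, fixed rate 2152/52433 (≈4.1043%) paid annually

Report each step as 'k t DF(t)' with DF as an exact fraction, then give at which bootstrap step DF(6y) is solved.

step 1 [1y] zero: DF = P = 193/200 ≈ 0.965000
step 2 [2y] swap r/1=394/9431: DF=(1 − 394/9431·(0.965000))/(1+394/9431) = 2303/2500 ≈ 0.921200
step 3 [3y] bond c/1=9/400: DF=(3855257/4000000 − 9/400·(0.965000+0.921200))/(1+9/400) = 9011/10000 ≈ 0.901100
step 4 [4y] bond c/1=19/400: DF=(2048267/2000000 − 19/400·(0.965000+0.921200+0.901100))/(1+19/400) = 8513/10000 ≈ 0.851300
step 5 [5y] swap r/1=1801/44585: DF=(1 − 1801/44585·(0.965000+0.921200+0.901100+0.851300))/(1+1801/44585) = 8199/10000 ≈ 0.819900
step 6 [6y] swap r/1=2152/52433: DF=(1 − 2152/52433·(0.965000+0.921200+0.901100+0.851300+0.819900))/(1+2152/52433) = 981/1250 ≈ 0.784800

1 1 193/200
2 2 2303/2500
3 3 9011/10000
4 4 8513/10000
5 5 8199/10000
6 6 981/1250
DF(6y) is solved at step 6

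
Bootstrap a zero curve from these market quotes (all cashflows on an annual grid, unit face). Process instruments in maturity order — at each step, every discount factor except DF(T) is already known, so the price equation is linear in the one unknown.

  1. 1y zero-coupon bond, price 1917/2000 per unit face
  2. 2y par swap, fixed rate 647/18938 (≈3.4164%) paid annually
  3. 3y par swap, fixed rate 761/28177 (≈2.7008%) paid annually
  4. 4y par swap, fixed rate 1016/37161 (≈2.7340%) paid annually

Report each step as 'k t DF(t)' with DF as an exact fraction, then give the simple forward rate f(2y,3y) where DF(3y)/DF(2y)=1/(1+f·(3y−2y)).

1 1 1917/2000
2 2 9353/10000
3 3 9239/10000
4 4 1123/1250
f(2y,3y) = ((9353/10000)/(9239/10000) − 1)/(1) = 114/9239 ≈ 1.2339%

step 1 [1y] zero: DF = P = 1917/2000 ≈ 0.958500
step 2 [2y] swap r/1=647/18938: DF=(1 − 647/18938·(0.958500))/(1+647/18938) = 9353/10000 ≈ 0.935300
step 3 [3y] swap r/1=761/28177: DF=(1 − 761/28177·(0.958500+0.935300))/(1+761/28177) = 9239/10000 ≈ 0.923900
step 4 [4y] swap r/1=1016/37161: DF=(1 − 1016/37161·(0.958500+0.935300+0.923900))/(1+1016/37161) = 1123/1250 ≈ 0.898400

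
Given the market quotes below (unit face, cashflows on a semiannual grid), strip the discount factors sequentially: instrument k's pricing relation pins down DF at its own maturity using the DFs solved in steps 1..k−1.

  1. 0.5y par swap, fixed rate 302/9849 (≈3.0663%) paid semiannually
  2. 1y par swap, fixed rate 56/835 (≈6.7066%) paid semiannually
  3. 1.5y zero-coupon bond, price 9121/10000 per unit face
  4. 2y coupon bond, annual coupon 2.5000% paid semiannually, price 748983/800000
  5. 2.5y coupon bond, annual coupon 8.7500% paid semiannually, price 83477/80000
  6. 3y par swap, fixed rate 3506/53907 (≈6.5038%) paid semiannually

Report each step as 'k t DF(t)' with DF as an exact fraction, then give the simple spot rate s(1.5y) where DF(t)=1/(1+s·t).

1 1/2 9849/10000
2 1 2339/2500
3 3/2 9121/10000
4 2 8897/10000
5 5/2 8437/10000
6 3 8247/10000
s(1.5y) = (1/(9121/10000) − 1)/(3/2) = 586/9121 ≈ 6.4247%

step 1 [0.5y] swap r/2=151/9849: DF=(1 − 151/9849·(0))/(1+151/9849) = 9849/10000 ≈ 0.984900
step 2 [1y] swap r/2=28/835: DF=(1 − 28/835·(0.984900))/(1+28/835) = 2339/2500 ≈ 0.935600
step 3 [1.5y] zero: DF = P = 9121/10000 ≈ 0.912100
step 4 [2y] bond c/2=1/80: DF=(748983/800000 − 1/80·(0.984900+0.935600+0.912100))/(1+1/80) = 8897/10000 ≈ 0.889700
step 5 [2.5y] bond c/2=7/160: DF=(83477/80000 − 7/160·(0.984900+0.935600+0.912100+0.889700))/(1+7/160) = 8437/10000 ≈ 0.843700
step 6 [3y] swap r/2=1753/53907: DF=(1 − 1753/53907·(0.984900+0.935600+0.912100+0.889700+0.843700))/(1+1753/53907) = 8247/10000 ≈ 0.824700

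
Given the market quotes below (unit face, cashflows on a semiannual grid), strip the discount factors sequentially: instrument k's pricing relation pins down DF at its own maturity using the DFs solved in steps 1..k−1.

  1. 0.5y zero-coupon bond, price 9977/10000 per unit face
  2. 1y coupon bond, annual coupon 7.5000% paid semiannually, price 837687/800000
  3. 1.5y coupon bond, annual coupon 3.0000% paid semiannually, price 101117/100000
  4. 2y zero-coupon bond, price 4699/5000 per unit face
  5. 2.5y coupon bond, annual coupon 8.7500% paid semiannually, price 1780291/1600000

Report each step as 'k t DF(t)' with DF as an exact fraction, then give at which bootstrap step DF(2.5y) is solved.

1 1/2 9977/10000
2 1 2433/2500
3 3/2 9671/10000
4 2 4699/5000
5 5/2 1807/2000
DF(2.5y) is solved at step 5

step 1 [0.5y] zero: DF = P = 9977/10000 ≈ 0.997700
step 2 [1y] bond c/2=3/80: DF=(837687/800000 − 3/80·(0.997700))/(1+3/80) = 2433/2500 ≈ 0.973200
step 3 [1.5y] bond c/2=3/200: DF=(101117/100000 − 3/200·(0.997700+0.973200))/(1+3/200) = 9671/10000 ≈ 0.967100
step 4 [2y] zero: DF = P = 4699/5000 ≈ 0.939800
step 5 [2.5y] bond c/2=7/160: DF=(1780291/1600000 − 7/160·(0.997700+0.973200+0.967100+0.939800))/(1+7/160) = 1807/2000 ≈ 0.903500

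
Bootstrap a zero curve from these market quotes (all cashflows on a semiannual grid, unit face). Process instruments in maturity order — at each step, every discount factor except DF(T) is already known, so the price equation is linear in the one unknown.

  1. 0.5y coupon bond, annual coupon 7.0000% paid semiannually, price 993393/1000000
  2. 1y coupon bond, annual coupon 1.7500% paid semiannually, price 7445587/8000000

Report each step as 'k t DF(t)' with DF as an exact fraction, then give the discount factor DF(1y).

step 1 [0.5y] bond c/2=7/200: DF=(993393/1000000 − 7/200·(0))/(1+7/200) = 4799/5000 ≈ 0.959800
step 2 [1y] bond c/2=7/800: DF=(7445587/8000000 − 7/800·(0.959800))/(1+7/800) = 9143/10000 ≈ 0.914300

1 1/2 4799/5000
2 1 9143/10000
DF(1y) = 9143/10000 ≈ 0.914300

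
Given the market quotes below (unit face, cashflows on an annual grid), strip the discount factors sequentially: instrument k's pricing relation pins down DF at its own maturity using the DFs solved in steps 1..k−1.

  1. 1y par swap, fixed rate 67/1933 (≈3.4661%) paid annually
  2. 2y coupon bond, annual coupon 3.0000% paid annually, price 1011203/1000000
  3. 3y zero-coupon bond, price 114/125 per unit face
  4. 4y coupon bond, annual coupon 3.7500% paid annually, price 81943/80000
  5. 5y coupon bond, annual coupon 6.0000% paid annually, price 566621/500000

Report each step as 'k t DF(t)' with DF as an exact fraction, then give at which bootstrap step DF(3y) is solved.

1 1 1933/2000
2 2 596/625
3 3 114/125
4 4 8849/10000
5 5 8587/10000
DF(3y) is solved at step 3

step 1 [1y] swap r/1=67/1933: DF=(1 − 67/1933·(0))/(1+67/1933) = 1933/2000 ≈ 0.966500
step 2 [2y] bond c/1=3/100: DF=(1011203/1000000 − 3/100·(0.966500))/(1+3/100) = 596/625 ≈ 0.953600
step 3 [3y] zero: DF = P = 114/125 ≈ 0.912000
step 4 [4y] bond c/1=3/80: DF=(81943/80000 − 3/80·(0.966500+0.953600+0.912000))/(1+3/80) = 8849/10000 ≈ 0.884900
step 5 [5y] bond c/1=3/50: DF=(566621/500000 − 3/50·(0.966500+0.953600+0.912000+0.884900))/(1+3/50) = 8587/10000 ≈ 0.858700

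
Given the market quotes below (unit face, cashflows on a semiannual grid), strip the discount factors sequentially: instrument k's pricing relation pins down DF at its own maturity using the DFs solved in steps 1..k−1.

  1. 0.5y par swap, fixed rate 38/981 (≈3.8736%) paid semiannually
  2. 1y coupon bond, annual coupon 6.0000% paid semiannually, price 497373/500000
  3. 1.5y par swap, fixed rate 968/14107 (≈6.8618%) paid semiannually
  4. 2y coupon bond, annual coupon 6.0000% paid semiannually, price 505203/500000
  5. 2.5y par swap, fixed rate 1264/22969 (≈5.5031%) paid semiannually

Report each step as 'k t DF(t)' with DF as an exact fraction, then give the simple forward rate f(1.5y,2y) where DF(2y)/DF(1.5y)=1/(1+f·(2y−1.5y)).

1 1/2 981/1000
2 1 2343/2500
3 3/2 1129/1250
4 2 2247/2500
5 5/2 546/625
f(1.5y,2y) = ((1129/1250)/(2247/2500) − 1)/(1/2) = 22/2247 ≈ 0.9791%

step 1 [0.5y] swap r/2=19/981: DF=(1 − 19/981·(0))/(1+19/981) = 981/1000 ≈ 0.981000
step 2 [1y] bond c/2=3/100: DF=(497373/500000 − 3/100·(0.981000))/(1+3/100) = 2343/2500 ≈ 0.937200
step 3 [1.5y] swap r/2=484/14107: DF=(1 − 484/14107·(0.981000+0.937200))/(1+484/14107) = 1129/1250 ≈ 0.903200
step 4 [2y] bond c/2=3/100: DF=(505203/500000 − 3/100·(0.981000+0.937200+0.903200))/(1+3/100) = 2247/2500 ≈ 0.898800
step 5 [2.5y] swap r/2=632/22969: DF=(1 − 632/22969·(0.981000+0.937200+0.903200+0.898800))/(1+632/22969) = 546/625 ≈ 0.873600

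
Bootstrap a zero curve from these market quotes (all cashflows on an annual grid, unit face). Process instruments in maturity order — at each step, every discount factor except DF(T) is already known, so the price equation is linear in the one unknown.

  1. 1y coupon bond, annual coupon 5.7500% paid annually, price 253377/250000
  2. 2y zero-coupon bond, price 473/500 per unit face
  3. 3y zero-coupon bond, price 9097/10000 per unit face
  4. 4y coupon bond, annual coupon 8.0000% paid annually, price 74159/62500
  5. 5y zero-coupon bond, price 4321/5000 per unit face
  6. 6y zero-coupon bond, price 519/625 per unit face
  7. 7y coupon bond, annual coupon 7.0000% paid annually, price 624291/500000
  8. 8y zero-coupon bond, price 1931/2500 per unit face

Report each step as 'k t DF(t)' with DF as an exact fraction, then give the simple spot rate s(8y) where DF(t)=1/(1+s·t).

1 1 599/625
2 2 473/500
3 3 9097/10000
4 4 4451/5000
5 5 4321/5000
6 6 519/625
7 7 8137/10000
8 8 1931/2500
s(8y) = (1/(1931/2500) − 1)/(8) = 569/15448 ≈ 3.6833%

step 1 [1y] bond c/1=23/400: DF=(253377/250000 − 23/400·(0))/(1+23/400) = 599/625 ≈ 0.958400
step 2 [2y] zero: DF = P = 473/500 ≈ 0.946000
step 3 [3y] zero: DF = P = 9097/10000 ≈ 0.909700
step 4 [4y] bond c/1=2/25: DF=(74159/62500 − 2/25·(0.958400+0.946000+0.909700))/(1+2/25) = 4451/5000 ≈ 0.890200
step 5 [5y] zero: DF = P = 4321/5000 ≈ 0.864200
step 6 [6y] zero: DF = P = 519/625 ≈ 0.830400
step 7 [7y] bond c/1=7/100: DF=(624291/500000 − 7/100·(0.958400+0.946000+0.909700+0.890200+0.864200+0.830400))/(1+7/100) = 8137/10000 ≈ 0.813700
step 8 [8y] zero: DF = P = 1931/2500 ≈ 0.772400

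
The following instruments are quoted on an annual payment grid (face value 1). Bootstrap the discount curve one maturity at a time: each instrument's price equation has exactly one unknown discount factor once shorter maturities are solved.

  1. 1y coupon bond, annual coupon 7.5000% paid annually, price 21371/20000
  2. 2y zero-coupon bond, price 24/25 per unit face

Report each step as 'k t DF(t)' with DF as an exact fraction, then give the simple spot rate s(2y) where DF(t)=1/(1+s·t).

step 1 [1y] bond c/1=3/40: DF=(21371/20000 − 3/40·(0))/(1+3/40) = 497/500 ≈ 0.994000
step 2 [2y] zero: DF = P = 24/25 ≈ 0.960000

1 1 497/500
2 2 24/25
s(2y) = (1/(24/25) − 1)/(2) = 1/48 ≈ 2.0833%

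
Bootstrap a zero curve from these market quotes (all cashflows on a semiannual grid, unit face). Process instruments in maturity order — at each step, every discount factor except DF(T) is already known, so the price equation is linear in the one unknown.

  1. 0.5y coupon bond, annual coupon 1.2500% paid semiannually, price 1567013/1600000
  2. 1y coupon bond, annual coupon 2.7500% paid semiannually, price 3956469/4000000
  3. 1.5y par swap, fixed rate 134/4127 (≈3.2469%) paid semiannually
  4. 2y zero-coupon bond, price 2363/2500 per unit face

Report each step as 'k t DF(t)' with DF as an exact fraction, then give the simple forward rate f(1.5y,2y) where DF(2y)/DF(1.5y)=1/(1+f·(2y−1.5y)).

1 1/2 9733/10000
2 1 77/80
3 3/2 9531/10000
4 2 2363/2500
f(1.5y,2y) = ((9531/10000)/(2363/2500) − 1)/(1/2) = 79/4726 ≈ 1.6716%

step 1 [0.5y] bond c/2=1/160: DF=(1567013/1600000 − 1/160·(0))/(1+1/160) = 9733/10000 ≈ 0.973300
step 2 [1y] bond c/2=11/800: DF=(3956469/4000000 − 11/800·(0.973300))/(1+11/800) = 77/80 ≈ 0.962500
step 3 [1.5y] swap r/2=67/4127: DF=(1 − 67/4127·(0.973300+0.962500))/(1+67/4127) = 9531/10000 ≈ 0.953100
step 4 [2y] zero: DF = P = 2363/2500 ≈ 0.945200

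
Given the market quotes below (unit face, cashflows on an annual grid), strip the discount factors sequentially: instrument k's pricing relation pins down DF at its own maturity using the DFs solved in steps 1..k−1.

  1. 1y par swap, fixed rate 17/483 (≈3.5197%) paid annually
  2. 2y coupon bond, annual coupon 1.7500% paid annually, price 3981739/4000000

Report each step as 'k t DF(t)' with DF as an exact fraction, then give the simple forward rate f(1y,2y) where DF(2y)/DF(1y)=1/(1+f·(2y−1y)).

step 1 [1y] swap r/1=17/483: DF=(1 − 17/483·(0))/(1+17/483) = 483/500 ≈ 0.966000
step 2 [2y] bond c/1=7/400: DF=(3981739/4000000 − 7/400·(0.966000))/(1+7/400) = 9617/10000 ≈ 0.961700

1 1 483/500
2 2 9617/10000
f(1y,2y) = ((483/500)/(9617/10000) − 1)/(1) = 43/9617 ≈ 0.4471%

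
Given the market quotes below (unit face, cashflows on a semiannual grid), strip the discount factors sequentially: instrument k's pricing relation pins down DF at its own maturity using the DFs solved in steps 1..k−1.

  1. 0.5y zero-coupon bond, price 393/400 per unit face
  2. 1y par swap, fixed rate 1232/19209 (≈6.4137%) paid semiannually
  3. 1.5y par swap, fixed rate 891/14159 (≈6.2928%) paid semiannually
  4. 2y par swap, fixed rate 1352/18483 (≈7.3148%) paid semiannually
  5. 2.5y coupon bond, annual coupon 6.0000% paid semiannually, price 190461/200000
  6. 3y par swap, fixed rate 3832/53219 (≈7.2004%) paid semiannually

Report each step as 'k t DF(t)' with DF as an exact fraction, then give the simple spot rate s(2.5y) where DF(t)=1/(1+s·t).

step 1 [0.5y] zero: DF = P = 393/400 ≈ 0.982500
step 2 [1y] swap r/2=616/19209: DF=(1 − 616/19209·(0.982500))/(1+616/19209) = 1173/1250 ≈ 0.938400
step 3 [1.5y] swap r/2=891/28318: DF=(1 − 891/28318·(0.982500+0.938400))/(1+891/28318) = 9109/10000 ≈ 0.910900
step 4 [2y] swap r/2=676/18483: DF=(1 − 676/18483·(0.982500+0.938400+0.910900))/(1+676/18483) = 1081/1250 ≈ 0.864800
step 5 [2.5y] bond c/2=3/100: DF=(190461/200000 − 3/100·(0.982500+0.938400+0.910900+0.864800))/(1+3/100) = 8169/10000 ≈ 0.816900
step 6 [3y] swap r/2=1916/53219: DF=(1 − 1916/53219·(0.982500+0.938400+0.910900+0.864800+0.816900))/(1+1916/53219) = 2021/2500 ≈ 0.808400

1 1/2 393/400
2 1 1173/1250
3 3/2 9109/10000
4 2 1081/1250
5 5/2 8169/10000
6 3 2021/2500
s(2.5y) = (1/(8169/10000) − 1)/(5/2) = 3662/40845 ≈ 8.9656%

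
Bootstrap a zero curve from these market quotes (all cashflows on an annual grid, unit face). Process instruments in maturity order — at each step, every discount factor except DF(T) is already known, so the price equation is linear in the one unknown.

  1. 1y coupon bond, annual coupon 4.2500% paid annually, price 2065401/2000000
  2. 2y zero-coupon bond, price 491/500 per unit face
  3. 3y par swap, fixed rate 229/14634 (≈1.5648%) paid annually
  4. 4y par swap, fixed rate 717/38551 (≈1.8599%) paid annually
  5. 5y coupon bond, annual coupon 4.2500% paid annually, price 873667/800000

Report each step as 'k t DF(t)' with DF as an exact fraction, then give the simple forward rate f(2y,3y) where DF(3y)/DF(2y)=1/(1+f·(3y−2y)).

step 1 [1y] bond c/1=17/400: DF=(2065401/2000000 − 17/400·(0))/(1+17/400) = 4953/5000 ≈ 0.990600
step 2 [2y] zero: DF = P = 491/500 ≈ 0.982000
step 3 [3y] swap r/1=229/14634: DF=(1 − 229/14634·(0.990600+0.982000))/(1+229/14634) = 4771/5000 ≈ 0.954200
step 4 [4y] swap r/1=717/38551: DF=(1 − 717/38551·(0.990600+0.982000+0.954200))/(1+717/38551) = 9283/10000 ≈ 0.928300
step 5 [5y] bond c/1=17/400: DF=(873667/800000 − 17/400·(0.990600+0.982000+0.954200+0.928300))/(1+17/400) = 1113/1250 ≈ 0.890400

1 1 4953/5000
2 2 491/500
3 3 4771/5000
4 4 9283/10000
5 5 1113/1250
f(2y,3y) = ((491/500)/(4771/5000) − 1)/(1) = 139/4771 ≈ 2.9134%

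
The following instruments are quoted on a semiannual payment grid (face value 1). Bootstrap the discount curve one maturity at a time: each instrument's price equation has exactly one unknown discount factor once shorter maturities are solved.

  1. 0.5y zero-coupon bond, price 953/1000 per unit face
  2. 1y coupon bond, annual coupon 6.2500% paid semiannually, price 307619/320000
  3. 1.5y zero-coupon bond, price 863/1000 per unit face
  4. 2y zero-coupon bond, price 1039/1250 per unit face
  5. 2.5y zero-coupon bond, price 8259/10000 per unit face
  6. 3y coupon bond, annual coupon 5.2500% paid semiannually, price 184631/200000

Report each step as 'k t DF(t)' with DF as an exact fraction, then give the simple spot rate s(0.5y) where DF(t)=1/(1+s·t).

step 1 [0.5y] zero: DF = P = 953/1000 ≈ 0.953000
step 2 [1y] bond c/2=1/32: DF=(307619/320000 − 1/32·(0.953000))/(1+1/32) = 9033/10000 ≈ 0.903300
step 3 [1.5y] zero: DF = P = 863/1000 ≈ 0.863000
step 4 [2y] zero: DF = P = 1039/1250 ≈ 0.831200
step 5 [2.5y] zero: DF = P = 8259/10000 ≈ 0.825900
step 6 [3y] bond c/2=21/800: DF=(184631/200000 − 21/800·(0.953000+0.903300+0.863000+0.831200+0.825900))/(1+21/800) = 1969/2500 ≈ 0.787600

1 1/2 953/1000
2 1 9033/10000
3 3/2 863/1000
4 2 1039/1250
5 5/2 8259/10000
6 3 1969/2500
s(0.5y) = (1/(953/1000) − 1)/(1/2) = 94/953 ≈ 9.8636%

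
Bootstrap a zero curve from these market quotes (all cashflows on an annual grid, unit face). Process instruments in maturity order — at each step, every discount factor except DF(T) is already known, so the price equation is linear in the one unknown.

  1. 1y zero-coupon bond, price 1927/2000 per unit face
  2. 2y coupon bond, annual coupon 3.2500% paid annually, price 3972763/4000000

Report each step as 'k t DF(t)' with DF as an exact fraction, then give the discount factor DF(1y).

step 1 [1y] zero: DF = P = 1927/2000 ≈ 0.963500
step 2 [2y] bond c/1=13/400: DF=(3972763/4000000 − 13/400·(0.963500))/(1+13/400) = 2329/2500 ≈ 0.931600

1 1 1927/2000
2 2 2329/2500
DF(1y) = 1927/2000 ≈ 0.963500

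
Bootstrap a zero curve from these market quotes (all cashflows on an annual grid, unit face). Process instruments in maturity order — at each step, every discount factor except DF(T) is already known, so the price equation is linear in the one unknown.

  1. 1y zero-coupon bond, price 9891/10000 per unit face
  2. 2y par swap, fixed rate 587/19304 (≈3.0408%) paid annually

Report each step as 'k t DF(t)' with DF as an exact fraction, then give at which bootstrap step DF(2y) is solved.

1 1 9891/10000
2 2 9413/10000
DF(2y) is solved at step 2

step 1 [1y] zero: DF = P = 9891/10000 ≈ 0.989100
step 2 [2y] swap r/1=587/19304: DF=(1 − 587/19304·(0.989100))/(1+587/19304) = 9413/10000 ≈ 0.941300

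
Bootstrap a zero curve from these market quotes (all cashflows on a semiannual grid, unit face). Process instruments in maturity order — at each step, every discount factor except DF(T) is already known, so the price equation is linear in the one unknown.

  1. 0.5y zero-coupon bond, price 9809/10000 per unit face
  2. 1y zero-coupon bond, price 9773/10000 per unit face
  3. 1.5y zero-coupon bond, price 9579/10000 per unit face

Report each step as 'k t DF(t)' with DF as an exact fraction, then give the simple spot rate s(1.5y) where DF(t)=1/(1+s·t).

1 1/2 9809/10000
2 1 9773/10000
3 3/2 9579/10000
s(1.5y) = (1/(9579/10000) − 1)/(3/2) = 842/28737 ≈ 2.9300%

step 1 [0.5y] zero: DF = P = 9809/10000 ≈ 0.980900
step 2 [1y] zero: DF = P = 9773/10000 ≈ 0.977300
step 3 [1.5y] zero: DF = P = 9579/10000 ≈ 0.957900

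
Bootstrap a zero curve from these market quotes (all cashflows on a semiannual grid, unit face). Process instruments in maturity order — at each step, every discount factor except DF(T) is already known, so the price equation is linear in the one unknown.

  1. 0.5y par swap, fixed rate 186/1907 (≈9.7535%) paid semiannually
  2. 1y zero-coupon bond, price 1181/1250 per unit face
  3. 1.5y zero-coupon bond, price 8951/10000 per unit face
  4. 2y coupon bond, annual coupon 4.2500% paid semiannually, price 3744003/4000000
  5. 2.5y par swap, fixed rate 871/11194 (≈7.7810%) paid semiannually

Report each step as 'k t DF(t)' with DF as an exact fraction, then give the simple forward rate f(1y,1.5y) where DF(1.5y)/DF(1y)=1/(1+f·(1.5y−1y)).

1 1/2 1907/2000
2 1 1181/1250
3 3/2 8951/10000
4 2 1073/1250
5 5/2 4129/5000
f(1y,1.5y) = ((1181/1250)/(8951/10000) − 1)/(1/2) = 994/8951 ≈ 11.1049%

step 1 [0.5y] swap r/2=93/1907: DF=(1 − 93/1907·(0))/(1+93/1907) = 1907/2000 ≈ 0.953500
step 2 [1y] zero: DF = P = 1181/1250 ≈ 0.944800
step 3 [1.5y] zero: DF = P = 8951/10000 ≈ 0.895100
step 4 [2y] bond c/2=17/800: DF=(3744003/4000000 − 17/800·(0.953500+0.944800+0.895100))/(1+17/800) = 1073/1250 ≈ 0.858400
step 5 [2.5y] swap r/2=871/22388: DF=(1 − 871/22388·(0.953500+0.944800+0.895100+0.858400))/(1+871/22388) = 4129/5000 ≈ 0.825800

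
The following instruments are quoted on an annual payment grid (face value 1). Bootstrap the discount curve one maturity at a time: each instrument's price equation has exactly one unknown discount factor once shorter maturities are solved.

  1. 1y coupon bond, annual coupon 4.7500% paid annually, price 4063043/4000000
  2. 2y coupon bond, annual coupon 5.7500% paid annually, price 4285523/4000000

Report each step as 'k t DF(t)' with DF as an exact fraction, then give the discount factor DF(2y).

1 1 9697/10000
2 2 2401/2500
DF(2y) = 2401/2500 ≈ 0.960400

step 1 [1y] bond c/1=19/400: DF=(4063043/4000000 − 19/400·(0))/(1+19/400) = 9697/10000 ≈ 0.969700
step 2 [2y] bond c/1=23/400: DF=(4285523/4000000 − 23/400·(0.969700))/(1+23/400) = 2401/2500 ≈ 0.960400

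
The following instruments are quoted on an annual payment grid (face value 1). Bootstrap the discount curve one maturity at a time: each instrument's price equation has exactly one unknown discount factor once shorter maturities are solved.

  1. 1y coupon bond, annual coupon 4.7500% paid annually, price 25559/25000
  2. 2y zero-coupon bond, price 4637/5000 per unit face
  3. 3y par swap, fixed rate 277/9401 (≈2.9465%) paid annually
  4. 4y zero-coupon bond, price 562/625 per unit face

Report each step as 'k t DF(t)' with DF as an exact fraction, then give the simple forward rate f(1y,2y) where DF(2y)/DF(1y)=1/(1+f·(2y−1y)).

1 1 122/125
2 2 4637/5000
3 3 9169/10000
4 4 562/625
f(1y,2y) = ((122/125)/(4637/5000) − 1)/(1) = 243/4637 ≈ 5.2405%

step 1 [1y] bond c/1=19/400: DF=(25559/25000 − 19/400·(0))/(1+19/400) = 122/125 ≈ 0.976000
step 2 [2y] zero: DF = P = 4637/5000 ≈ 0.927400
step 3 [3y] swap r/1=277/9401: DF=(1 − 277/9401·(0.976000+0.927400))/(1+277/9401) = 9169/10000 ≈ 0.916900
step 4 [4y] zero: DF = P = 562/625 ≈ 0.899200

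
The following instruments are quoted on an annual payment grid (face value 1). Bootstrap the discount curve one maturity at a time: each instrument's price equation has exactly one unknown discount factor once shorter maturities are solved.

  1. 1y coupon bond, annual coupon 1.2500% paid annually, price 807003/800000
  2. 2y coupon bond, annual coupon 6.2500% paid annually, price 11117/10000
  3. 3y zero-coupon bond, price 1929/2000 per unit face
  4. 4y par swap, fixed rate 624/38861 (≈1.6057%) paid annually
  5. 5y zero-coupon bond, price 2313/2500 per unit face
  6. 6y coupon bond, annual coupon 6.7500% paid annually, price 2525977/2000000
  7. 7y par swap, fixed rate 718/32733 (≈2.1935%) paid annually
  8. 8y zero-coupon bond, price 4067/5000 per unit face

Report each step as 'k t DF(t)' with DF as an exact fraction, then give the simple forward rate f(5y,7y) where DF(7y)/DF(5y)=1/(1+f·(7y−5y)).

1 1 9963/10000
2 2 9877/10000
3 3 1929/2000
4 4 586/625
5 5 2313/2500
6 6 8789/10000
7 7 2141/2500
8 8 4067/5000
f(5y,7y) = ((2313/2500)/(2141/2500) − 1)/(2) = 86/2141 ≈ 4.0168%

step 1 [1y] bond c/1=1/80: DF=(807003/800000 − 1/80·(0))/(1+1/80) = 9963/10000 ≈ 0.996300
step 2 [2y] bond c/1=1/16: DF=(11117/10000 − 1/16·(0.996300))/(1+1/16) = 9877/10000 ≈ 0.987700
step 3 [3y] zero: DF = P = 1929/2000 ≈ 0.964500
step 4 [4y] swap r/1=624/38861: DF=(1 − 624/38861·(0.996300+0.987700+0.964500))/(1+624/38861) = 586/625 ≈ 0.937600
step 5 [5y] zero: DF = P = 2313/2500 ≈ 0.925200
step 6 [6y] bond c/1=27/400: DF=(2525977/2000000 − 27/400·(0.996300+0.987700+0.964500+0.937600+0.925200))/(1+27/400) = 8789/10000 ≈ 0.878900
step 7 [7y] swap r/1=718/32733: DF=(1 − 718/32733·(0.996300+0.987700+0.964500+0.937600+0.925200+0.878900))/(1+718/32733) = 2141/2500 ≈ 0.856400
step 8 [8y] zero: DF = P = 4067/5000 ≈ 0.813400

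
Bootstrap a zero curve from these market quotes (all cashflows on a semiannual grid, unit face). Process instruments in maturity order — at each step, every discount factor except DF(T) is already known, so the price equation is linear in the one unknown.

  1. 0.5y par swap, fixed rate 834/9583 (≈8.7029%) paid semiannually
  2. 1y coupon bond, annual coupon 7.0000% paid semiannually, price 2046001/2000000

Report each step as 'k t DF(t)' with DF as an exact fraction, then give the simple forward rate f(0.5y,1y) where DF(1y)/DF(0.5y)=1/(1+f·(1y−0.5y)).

1 1/2 9583/10000
2 1 239/250
f(0.5y,1y) = ((9583/10000)/(239/250) − 1)/(1/2) = 23/4780 ≈ 0.4812%

step 1 [0.5y] swap r/2=417/9583: DF=(1 − 417/9583·(0))/(1+417/9583) = 9583/10000 ≈ 0.958300
step 2 [1y] bond c/2=7/200: DF=(2046001/2000000 − 7/200·(0.958300))/(1+7/200) = 239/250 ≈ 0.956000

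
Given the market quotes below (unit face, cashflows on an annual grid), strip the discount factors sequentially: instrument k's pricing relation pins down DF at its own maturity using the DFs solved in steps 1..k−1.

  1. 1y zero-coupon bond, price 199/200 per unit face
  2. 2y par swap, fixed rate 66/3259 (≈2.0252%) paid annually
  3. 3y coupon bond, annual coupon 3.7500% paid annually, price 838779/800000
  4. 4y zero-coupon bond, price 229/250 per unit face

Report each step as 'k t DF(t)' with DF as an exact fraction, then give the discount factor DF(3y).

1 1 199/200
2 2 2401/2500
3 3 9399/10000
4 4 229/250
DF(3y) = 9399/10000 ≈ 0.939900

step 1 [1y] zero: DF = P = 199/200 ≈ 0.995000
step 2 [2y] swap r/1=66/3259: DF=(1 − 66/3259·(0.995000))/(1+66/3259) = 2401/2500 ≈ 0.960400
step 3 [3y] bond c/1=3/80: DF=(838779/800000 − 3/80·(0.995000+0.960400))/(1+3/80) = 9399/10000 ≈ 0.939900
step 4 [4y] zero: DF = P = 229/250 ≈ 0.916000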